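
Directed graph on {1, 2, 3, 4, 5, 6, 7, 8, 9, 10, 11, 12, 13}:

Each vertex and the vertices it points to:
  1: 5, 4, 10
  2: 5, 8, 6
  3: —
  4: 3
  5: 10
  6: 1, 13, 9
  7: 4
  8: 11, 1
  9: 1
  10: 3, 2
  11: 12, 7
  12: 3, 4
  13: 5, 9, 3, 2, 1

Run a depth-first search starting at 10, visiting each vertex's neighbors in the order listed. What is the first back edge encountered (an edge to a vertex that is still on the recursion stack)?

DFS from 10 (visiting each vertex's neighbors in the order listed); mark gray on enter, black on exit:
10 gray
  3 gray
  3 black
  2 gray
    5 gray
      5→10: 10 is gray → back edge
First back edge: 5 → 10.

5→10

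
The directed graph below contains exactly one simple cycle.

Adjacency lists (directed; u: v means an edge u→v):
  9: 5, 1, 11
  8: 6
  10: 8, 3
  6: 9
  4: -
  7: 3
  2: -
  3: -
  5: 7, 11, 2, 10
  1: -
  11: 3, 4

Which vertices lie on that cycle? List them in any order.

5, 6, 8, 9, 10

DFS with gray/black marking from 9:
9 gray
  5 gray
    7 gray
      3 gray
      3 black
    7 black
    11 gray
      11→3: 3 black — skip
      4 gray
      4 black
    11 black
    2 gray
    2 black
    10 gray
      8 gray
        6 gray
          6→9: 9 is gray → back edge
Back edge closes the cycle 9 → 5 → 10 → 8 → 6 → 9; its vertices are {5, 6, 8, 9, 10}.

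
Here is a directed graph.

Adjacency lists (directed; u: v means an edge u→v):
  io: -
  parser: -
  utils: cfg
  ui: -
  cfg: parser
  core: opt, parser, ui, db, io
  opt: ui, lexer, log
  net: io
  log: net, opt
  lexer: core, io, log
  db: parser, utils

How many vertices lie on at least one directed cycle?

4

A vertex is on a directed cycle iff it belongs to a strongly connected component of size ≥ 2 (or has a self-loop).
The vertices on cycles are {log, opt, core, lexer} — 4 in total.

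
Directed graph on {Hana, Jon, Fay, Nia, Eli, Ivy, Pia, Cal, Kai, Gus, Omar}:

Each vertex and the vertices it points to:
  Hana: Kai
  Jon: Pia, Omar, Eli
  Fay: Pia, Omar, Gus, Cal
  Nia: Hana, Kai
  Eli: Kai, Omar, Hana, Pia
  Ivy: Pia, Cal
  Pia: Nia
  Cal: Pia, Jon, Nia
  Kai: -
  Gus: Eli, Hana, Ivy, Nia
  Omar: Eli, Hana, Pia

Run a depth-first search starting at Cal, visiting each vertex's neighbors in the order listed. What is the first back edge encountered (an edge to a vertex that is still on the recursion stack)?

Eli->Omar

DFS from Cal (visiting each vertex's neighbors in the order listed); mark gray on enter, black on exit:
Cal gray
  Pia gray
    Nia gray
      Hana gray
        Kai gray
        Kai black
      Hana black
      Nia→Kai: Kai black — skip
    Nia black
  Pia black
  Jon gray
    Jon→Pia: Pia black — skip
    Omar gray
      Eli gray
        Eli→Kai: Kai black — skip
        Eli→Omar: Omar is gray → back edge
First back edge: Eli → Omar.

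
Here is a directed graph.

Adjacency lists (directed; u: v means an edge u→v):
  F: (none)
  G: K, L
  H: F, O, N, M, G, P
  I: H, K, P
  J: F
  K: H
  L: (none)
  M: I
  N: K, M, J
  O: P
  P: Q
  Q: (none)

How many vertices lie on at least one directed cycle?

6

A vertex is on a directed cycle iff it belongs to a strongly connected component of size ≥ 2 (or has a self-loop).
The vertices on cycles are {G, H, I, K, M, N} — 6 in total.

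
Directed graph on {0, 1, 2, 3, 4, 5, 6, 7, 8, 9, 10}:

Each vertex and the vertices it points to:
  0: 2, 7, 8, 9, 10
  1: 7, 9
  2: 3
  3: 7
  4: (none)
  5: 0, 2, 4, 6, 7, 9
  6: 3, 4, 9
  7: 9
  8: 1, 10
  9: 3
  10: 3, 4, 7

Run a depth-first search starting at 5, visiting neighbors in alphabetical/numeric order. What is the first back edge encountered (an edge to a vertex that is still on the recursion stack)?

9→3

DFS from 5 (visiting neighbors in alphabetical/numeric order); mark gray on enter, black on exit:
5 gray
  0 gray
    2 gray
      3 gray
        7 gray
          9 gray
            9→3: 3 is gray → back edge
First back edge: 9 → 3.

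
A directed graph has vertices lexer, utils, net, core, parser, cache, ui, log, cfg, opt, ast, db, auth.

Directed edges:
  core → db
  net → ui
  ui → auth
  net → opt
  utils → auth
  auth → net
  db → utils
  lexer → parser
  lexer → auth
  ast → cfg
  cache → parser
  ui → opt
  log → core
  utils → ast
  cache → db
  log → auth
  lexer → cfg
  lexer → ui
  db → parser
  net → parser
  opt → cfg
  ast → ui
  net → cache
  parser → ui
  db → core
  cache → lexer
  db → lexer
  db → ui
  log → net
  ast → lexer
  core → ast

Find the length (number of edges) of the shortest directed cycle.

2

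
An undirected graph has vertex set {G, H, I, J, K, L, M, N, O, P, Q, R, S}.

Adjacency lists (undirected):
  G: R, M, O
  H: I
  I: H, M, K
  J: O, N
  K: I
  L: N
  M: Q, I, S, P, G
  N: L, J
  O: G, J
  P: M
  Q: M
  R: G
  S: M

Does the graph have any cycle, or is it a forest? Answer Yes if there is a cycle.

No

DFS, tracking each vertex's parent; an edge to a visited non-parent vertex closes a cycle.
Start from Q:
visit Q (parent –)
  visit M (parent Q)
    M–Q: parent, skip
    visit I (parent M)
      visit H (parent I)
        H–I: parent, skip
      I–M: parent, skip
      visit K (parent I)
        K–I: parent, skip
    visit S (parent M)
      S–M: parent, skip
    visit P (parent M)
      P–M: parent, skip
    visit G (parent M)
      visit R (parent G)
        R–G: parent, skip
      G–M: parent, skip
      visit O (parent G)
        O–G: parent, skip
        visit J (parent O)
          J–O: parent, skip
          visit N (parent J)
            visit L (parent N)
              L–N: parent, skip
            N–J: parent, skip
No non-parent visited neighbor found — the graph is a forest.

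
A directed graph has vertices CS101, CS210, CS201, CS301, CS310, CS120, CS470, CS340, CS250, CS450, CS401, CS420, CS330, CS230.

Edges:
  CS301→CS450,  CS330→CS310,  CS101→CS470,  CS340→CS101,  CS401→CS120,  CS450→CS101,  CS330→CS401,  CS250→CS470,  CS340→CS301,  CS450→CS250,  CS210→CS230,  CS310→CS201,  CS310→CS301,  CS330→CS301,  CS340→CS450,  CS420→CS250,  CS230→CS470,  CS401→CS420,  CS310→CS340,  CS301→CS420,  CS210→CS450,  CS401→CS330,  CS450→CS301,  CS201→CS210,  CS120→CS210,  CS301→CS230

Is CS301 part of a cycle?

Yes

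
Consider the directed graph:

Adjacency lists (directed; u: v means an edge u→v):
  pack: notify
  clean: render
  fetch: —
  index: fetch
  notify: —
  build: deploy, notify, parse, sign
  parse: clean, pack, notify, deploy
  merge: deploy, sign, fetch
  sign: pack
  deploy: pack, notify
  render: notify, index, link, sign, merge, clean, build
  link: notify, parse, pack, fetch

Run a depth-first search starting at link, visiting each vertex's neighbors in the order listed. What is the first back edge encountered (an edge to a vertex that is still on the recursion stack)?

DFS from link (visiting each vertex's neighbors in the order listed); mark gray on enter, black on exit:
link gray
  notify gray
  notify black
  parse gray
    clean gray
      render gray
        render→notify: notify black — skip
        index gray
          fetch gray
          fetch black
        index black
        render→link: link is gray → back edge
First back edge: render → link.

render->link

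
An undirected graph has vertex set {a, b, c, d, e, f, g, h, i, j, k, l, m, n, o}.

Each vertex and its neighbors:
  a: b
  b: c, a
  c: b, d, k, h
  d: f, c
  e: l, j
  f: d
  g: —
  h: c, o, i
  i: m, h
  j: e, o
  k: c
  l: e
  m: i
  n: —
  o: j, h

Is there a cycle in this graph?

No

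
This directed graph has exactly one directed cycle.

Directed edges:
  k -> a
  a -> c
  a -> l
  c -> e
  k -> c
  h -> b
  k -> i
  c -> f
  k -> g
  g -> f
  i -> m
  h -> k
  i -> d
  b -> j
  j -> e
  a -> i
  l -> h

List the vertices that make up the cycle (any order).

a, h, k, l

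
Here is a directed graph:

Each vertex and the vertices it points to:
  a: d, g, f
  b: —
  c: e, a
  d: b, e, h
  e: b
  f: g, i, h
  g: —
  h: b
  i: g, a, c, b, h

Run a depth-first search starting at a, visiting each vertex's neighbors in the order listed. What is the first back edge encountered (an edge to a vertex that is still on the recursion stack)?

i→a

DFS from a (visiting each vertex's neighbors in the order listed); mark gray on enter, black on exit:
a gray
  d gray
    b gray
    b black
    e gray
      e→b: b black — skip
    e black
    h gray
      h→b: b black — skip
    h black
  d black
  g gray
  g black
  f gray
    f→g: g black — skip
    i gray
      i→g: g black — skip
      i→a: a is gray → back edge
First back edge: i → a.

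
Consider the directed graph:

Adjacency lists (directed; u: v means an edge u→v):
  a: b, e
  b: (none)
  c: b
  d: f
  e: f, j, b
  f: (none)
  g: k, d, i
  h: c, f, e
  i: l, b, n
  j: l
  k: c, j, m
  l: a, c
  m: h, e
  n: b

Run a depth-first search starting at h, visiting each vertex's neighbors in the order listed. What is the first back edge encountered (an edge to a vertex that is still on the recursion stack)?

a->e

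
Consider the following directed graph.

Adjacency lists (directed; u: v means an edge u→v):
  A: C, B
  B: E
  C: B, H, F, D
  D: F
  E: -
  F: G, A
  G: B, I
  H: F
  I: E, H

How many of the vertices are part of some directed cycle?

7

A vertex is on a directed cycle iff it belongs to a strongly connected component of size ≥ 2 (or has a self-loop).
The vertices on cycles are {A, C, D, F, G, H, I} — 7 in total.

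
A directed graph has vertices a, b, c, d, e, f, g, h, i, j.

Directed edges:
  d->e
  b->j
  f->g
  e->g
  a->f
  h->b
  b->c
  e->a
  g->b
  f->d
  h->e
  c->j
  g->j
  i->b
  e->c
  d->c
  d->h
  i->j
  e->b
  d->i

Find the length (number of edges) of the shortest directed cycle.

For each vertex v, BFS finds the shortest path from v back to v.
The shortest such closed walk is f → d → e → a → f, length 4.

4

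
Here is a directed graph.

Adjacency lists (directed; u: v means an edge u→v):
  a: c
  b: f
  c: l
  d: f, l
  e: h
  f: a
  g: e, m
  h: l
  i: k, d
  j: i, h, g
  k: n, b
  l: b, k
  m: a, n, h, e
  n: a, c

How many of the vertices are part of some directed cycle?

7

A vertex is on a directed cycle iff it belongs to a strongly connected component of size ≥ 2 (or has a self-loop).
The vertices on cycles are {a, b, c, f, k, l, n} — 7 in total.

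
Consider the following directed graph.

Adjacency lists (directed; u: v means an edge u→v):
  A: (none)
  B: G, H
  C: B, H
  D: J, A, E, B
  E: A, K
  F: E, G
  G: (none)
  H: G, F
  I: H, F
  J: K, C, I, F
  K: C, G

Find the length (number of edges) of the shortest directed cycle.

5

For each vertex v, BFS finds the shortest path from v back to v.
The shortest such closed walk is E → K → C → H → F → E, length 5.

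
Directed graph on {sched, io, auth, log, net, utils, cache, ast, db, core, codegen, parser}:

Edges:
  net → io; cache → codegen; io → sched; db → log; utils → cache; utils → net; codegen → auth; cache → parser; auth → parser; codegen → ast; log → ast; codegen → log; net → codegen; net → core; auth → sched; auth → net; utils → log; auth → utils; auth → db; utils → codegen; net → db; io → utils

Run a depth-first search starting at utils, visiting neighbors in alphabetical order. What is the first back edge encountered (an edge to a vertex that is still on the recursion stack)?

net→codegen

DFS from utils (visiting neighbors in alphabetical order); mark gray on enter, black on exit:
utils gray
  cache gray
    codegen gray
      ast gray
      ast black
      auth gray
        db gray
          log gray
            log→ast: ast black — skip
          log black
        db black
        net gray
          net→codegen: codegen is gray → back edge
First back edge: net → codegen.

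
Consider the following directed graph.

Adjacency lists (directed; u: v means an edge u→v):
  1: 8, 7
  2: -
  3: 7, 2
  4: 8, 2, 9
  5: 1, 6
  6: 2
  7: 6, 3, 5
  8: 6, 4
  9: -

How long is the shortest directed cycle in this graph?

2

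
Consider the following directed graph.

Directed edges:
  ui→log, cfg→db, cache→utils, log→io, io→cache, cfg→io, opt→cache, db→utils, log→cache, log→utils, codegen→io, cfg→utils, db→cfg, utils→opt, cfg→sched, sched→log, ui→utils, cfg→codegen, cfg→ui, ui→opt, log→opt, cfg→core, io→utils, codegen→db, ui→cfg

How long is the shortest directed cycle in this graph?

2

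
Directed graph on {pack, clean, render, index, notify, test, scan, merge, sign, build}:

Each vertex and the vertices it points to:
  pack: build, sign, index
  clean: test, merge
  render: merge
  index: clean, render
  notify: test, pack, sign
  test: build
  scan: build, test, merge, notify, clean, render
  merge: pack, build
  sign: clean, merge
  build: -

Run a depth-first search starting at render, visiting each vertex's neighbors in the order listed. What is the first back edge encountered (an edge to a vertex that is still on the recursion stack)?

clean->merge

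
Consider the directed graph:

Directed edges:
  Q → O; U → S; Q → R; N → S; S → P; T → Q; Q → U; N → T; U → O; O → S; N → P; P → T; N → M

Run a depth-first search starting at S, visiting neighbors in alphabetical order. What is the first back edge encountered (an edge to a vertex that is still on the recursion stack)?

O→S

DFS from S (visiting neighbors in alphabetical order); mark gray on enter, black on exit:
S gray
  P gray
    T gray
      Q gray
        O gray
          O→S: S is gray → back edge
First back edge: O → S.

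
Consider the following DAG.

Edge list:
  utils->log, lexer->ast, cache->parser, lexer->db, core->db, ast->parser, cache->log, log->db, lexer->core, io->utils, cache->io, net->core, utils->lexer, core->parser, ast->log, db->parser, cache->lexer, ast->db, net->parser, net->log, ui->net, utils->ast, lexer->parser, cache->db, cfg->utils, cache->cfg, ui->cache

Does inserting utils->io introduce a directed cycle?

Adding utils→io creates a cycle iff io can already reach utils.
Path from io: io → utils.
So io → … → utils → io is a cycle.

Yes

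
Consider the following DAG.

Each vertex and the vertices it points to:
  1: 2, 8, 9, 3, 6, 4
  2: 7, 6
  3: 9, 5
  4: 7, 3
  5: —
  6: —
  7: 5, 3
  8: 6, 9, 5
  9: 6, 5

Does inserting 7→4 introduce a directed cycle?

Adding 7→4 creates a cycle iff 4 can already reach 7.
Path from 4: 4 → 7.
So 4 → … → 7 → 4 is a cycle.

Yes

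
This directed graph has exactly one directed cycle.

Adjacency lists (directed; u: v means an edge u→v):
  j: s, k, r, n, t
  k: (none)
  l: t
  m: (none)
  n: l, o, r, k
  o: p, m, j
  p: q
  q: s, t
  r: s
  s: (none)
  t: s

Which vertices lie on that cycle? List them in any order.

j, n, o

DFS with gray/black marking from j:
j gray
  s gray
  s black
  k gray
  k black
  r gray
    r→s: s black — skip
  r black
  n gray
    l gray
      t gray
        t→s: s black — skip
      t black
    l black
    o gray
      p gray
        q gray
          q→s: s black — skip
          q→t: t black — skip
        q black
      p black
      m gray
      m black
      o→j: j is gray → back edge
Back edge closes the cycle j → n → o → j; its vertices are {j, n, o}.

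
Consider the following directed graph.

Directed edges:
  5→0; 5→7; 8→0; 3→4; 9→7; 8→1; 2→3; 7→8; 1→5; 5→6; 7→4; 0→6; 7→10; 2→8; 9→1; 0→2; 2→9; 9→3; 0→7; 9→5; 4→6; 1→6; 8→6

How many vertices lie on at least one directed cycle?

A vertex is on a directed cycle iff it belongs to a strongly connected component of size ≥ 2 (or has a self-loop).
The vertices on cycles are {0, 1, 2, 5, 7, 8, 9} — 7 in total.

7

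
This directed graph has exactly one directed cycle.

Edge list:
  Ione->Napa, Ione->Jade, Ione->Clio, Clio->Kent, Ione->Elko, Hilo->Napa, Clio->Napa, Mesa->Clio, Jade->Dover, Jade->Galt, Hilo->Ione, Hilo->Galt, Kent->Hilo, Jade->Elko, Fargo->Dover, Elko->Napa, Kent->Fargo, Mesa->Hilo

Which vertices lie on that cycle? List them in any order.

DFS with gray/black marking from Hilo:
Hilo gray
  Ione gray
    Jade gray
      Elko gray
        Napa gray
        Napa black
      Elko black
      Galt gray
      Galt black
      Dover gray
      Dover black
    Jade black
    Clio gray
      Clio→Napa: Napa black — skip
      Kent gray
        Fargo gray
          Fargo→Dover: Dover black — skip
        Fargo black
        Kent→Hilo: Hilo is gray → back edge
Back edge closes the cycle Hilo → Ione → Clio → Kent → Hilo; its vertices are {Clio, Hilo, Ione, Kent}.

Clio, Hilo, Ione, Kent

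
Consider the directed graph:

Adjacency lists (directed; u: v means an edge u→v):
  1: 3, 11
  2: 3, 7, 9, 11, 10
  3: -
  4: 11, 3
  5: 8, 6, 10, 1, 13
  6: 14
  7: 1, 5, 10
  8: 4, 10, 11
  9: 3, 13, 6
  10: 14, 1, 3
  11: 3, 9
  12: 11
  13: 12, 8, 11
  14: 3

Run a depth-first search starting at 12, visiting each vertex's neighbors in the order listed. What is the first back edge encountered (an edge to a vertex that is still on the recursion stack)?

DFS from 12 (visiting each vertex's neighbors in the order listed); mark gray on enter, black on exit:
12 gray
  11 gray
    3 gray
    3 black
    9 gray
      9→3: 3 black — skip
      13 gray
        13→12: 12 is gray → back edge
First back edge: 13 → 12.

13→12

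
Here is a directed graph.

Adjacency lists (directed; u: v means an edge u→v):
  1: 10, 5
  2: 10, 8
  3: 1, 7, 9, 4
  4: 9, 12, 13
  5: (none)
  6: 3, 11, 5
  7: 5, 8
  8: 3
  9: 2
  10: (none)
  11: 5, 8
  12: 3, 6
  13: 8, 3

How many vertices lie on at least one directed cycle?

A vertex is on a directed cycle iff it belongs to a strongly connected component of size ≥ 2 (or has a self-loop).
The vertices on cycles are {2, 3, 4, 6, 7, 8, 9, 11, 12, 13} — 10 in total.

10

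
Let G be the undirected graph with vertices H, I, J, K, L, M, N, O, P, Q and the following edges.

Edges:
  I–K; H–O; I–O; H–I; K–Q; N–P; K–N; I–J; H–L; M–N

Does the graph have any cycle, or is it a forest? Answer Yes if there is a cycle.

DFS, tracking each vertex's parent; an edge to a visited non-parent vertex closes a cycle.
Start from I:
visit I (parent –)
  visit K (parent I)
    K–I: parent, skip
    visit N (parent K)
      visit M (parent N)
        M–N: parent, skip
      N–K: parent, skip
      visit P (parent N)
        P–N: parent, skip
    visit Q (parent K)
      Q–K: parent, skip
  visit J (parent I)
    J–I: parent, skip
  visit O (parent I)
    visit H (parent O)
      H–O: parent, skip
      H–I: I visited and ≠ parent → cycle
Cycle: I – O – H – I.

Yes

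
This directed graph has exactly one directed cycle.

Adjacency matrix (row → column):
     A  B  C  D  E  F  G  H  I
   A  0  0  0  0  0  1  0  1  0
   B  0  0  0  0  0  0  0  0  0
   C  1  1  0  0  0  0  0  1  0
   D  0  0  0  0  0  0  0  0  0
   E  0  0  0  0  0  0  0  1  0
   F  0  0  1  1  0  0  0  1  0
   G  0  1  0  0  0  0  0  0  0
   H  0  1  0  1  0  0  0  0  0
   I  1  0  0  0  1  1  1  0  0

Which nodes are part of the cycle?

A, C, F

DFS with gray/black marking from F:
F gray
  D gray
  D black
  H gray
    H→D: D black — skip
    B gray
    B black
  H black
  C gray
    C→H: H black — skip
    A gray
      A→F: F is gray → back edge
Back edge closes the cycle F → C → A → F; its vertices are {A, C, F}.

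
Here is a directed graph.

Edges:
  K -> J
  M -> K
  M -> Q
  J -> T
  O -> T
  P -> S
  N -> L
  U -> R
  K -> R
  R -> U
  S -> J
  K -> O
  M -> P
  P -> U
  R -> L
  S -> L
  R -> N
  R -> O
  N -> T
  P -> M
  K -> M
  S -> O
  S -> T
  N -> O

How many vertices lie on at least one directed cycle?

5

A vertex is on a directed cycle iff it belongs to a strongly connected component of size ≥ 2 (or has a self-loop).
The vertices on cycles are {K, M, P, R, U} — 5 in total.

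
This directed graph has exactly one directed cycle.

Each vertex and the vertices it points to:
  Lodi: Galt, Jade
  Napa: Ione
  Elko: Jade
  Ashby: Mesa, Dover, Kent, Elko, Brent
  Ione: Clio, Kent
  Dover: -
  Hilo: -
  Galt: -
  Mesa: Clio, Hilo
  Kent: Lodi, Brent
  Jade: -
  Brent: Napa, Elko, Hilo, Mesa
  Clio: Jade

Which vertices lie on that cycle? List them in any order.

Ione, Kent, Napa, Brent

DFS with gray/black marking from Kent:
Kent gray
  Lodi gray
    Galt gray
    Galt black
    Jade gray
    Jade black
  Lodi black
  Brent gray
    Napa gray
      Ione gray
        Clio gray
          Clio→Jade: Jade black — skip
        Clio black
        Ione→Kent: Kent is gray → back edge
Back edge closes the cycle Kent → Brent → Napa → Ione → Kent; its vertices are {Ione, Kent, Napa, Brent}.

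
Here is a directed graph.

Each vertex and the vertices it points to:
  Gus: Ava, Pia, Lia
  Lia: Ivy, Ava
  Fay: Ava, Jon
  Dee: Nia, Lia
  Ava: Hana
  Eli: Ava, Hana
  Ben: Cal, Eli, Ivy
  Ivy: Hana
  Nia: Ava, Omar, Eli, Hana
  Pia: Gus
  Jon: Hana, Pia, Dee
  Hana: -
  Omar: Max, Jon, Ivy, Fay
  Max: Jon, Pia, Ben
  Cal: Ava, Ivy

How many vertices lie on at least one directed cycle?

8

A vertex is on a directed cycle iff it belongs to a strongly connected component of size ≥ 2 (or has a self-loop).
The vertices on cycles are {Dee, Fay, Gus, Jon, Max, Nia, Pia, Omar} — 8 in total.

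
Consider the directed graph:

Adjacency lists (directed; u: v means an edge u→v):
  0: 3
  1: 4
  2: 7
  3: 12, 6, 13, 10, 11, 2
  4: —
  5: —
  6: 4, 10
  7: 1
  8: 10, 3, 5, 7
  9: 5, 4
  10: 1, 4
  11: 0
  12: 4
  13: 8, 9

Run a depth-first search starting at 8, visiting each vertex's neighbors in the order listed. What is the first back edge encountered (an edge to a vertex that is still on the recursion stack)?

13→8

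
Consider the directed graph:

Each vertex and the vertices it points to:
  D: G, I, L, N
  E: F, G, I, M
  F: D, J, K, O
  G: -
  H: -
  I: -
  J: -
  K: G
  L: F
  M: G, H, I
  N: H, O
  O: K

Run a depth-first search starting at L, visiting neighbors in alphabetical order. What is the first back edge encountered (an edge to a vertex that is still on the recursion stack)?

D→L

DFS from L (visiting neighbors in alphabetical order); mark gray on enter, black on exit:
L gray
  F gray
    D gray
      G gray
      G black
      I gray
      I black
      D→L: L is gray → back edge
First back edge: D → L.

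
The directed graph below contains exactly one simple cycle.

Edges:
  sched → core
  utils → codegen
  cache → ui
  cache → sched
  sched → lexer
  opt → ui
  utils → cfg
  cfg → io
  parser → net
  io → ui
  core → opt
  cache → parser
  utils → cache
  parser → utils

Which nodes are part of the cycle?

DFS with gray/black marking from utils:
utils gray
  cache gray
    parser gray
      parser→utils: utils is gray → back edge
Back edge closes the cycle utils → cache → parser → utils; its vertices are {cache, utils, parser}.

cache, utils, parser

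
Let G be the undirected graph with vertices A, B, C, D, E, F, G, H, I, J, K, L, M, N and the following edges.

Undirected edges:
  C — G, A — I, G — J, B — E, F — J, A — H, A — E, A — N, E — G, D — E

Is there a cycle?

DFS, tracking each vertex's parent; an edge to a visited non-parent vertex closes a cycle.
Start from F:
visit F (parent –)
  visit J (parent F)
    visit G (parent J)
      visit C (parent G)
        C–G: parent, skip
      visit E (parent G)
        E–G: parent, skip
        visit B (parent E)
          B–E: parent, skip
        visit A (parent E)
          visit N (parent A)
            N–A: parent, skip
          A–E: parent, skip
          visit H (parent A)
            H–A: parent, skip
          visit I (parent A)
            I–A: parent, skip
        visit D (parent E)
          D–E: parent, skip
      G–J: parent, skip
    J–F: parent, skip
visit K (parent –)
visit L (parent –)
visit M (parent –)
No non-parent visited neighbor found — the graph is a forest.

No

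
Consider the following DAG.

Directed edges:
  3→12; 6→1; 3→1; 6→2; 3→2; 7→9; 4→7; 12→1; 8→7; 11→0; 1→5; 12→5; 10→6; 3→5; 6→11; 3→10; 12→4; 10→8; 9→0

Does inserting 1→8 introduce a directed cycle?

No

Adding 1→8 creates a cycle iff 8 can already reach 1.
Explore from 8: no path reaches 1. The graph stays acyclic.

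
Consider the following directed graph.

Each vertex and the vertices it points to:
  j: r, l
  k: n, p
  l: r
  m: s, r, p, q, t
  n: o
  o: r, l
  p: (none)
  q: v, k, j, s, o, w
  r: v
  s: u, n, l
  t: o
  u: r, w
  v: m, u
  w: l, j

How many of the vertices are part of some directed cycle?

A vertex is on a directed cycle iff it belongs to a strongly connected component of size ≥ 2 (or has a self-loop).
The vertices on cycles are {j, k, l, m, n, o, q, r, s, t, u, v, w} — 13 in total.

13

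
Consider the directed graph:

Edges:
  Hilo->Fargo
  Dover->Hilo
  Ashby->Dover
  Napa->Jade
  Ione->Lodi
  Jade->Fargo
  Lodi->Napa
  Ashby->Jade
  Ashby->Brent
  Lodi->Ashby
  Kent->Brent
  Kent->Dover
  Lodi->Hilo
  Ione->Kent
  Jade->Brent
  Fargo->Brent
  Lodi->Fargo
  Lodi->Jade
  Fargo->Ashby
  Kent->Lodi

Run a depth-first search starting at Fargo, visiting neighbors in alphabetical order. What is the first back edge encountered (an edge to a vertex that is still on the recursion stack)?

Hilo→Fargo

DFS from Fargo (visiting neighbors in alphabetical order); mark gray on enter, black on exit:
Fargo gray
  Ashby gray
    Brent gray
    Brent black
    Dover gray
      Hilo gray
        Hilo→Fargo: Fargo is gray → back edge
First back edge: Hilo → Fargo.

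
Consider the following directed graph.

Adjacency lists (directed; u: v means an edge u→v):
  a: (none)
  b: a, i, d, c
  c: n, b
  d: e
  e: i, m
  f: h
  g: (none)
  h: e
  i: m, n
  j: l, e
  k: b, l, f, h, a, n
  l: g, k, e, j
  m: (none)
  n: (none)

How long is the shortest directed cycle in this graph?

2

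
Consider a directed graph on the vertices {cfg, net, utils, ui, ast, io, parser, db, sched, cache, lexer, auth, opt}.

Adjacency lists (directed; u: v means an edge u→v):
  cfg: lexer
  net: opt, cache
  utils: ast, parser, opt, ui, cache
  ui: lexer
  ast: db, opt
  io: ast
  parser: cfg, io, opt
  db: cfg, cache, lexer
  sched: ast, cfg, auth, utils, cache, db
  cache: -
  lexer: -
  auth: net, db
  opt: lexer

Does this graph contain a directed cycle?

No

DFS with white/gray/black marking, starting from auth:
auth gray
  net gray
    opt gray
      lexer gray
      lexer black
    opt black
    cache gray
    cache black
  net black
  db gray
    cfg gray
      cfg→lexer: lexer black — skip
    cfg black
    db→cache: cache black — skip
    db→lexer: lexer black — skip
  db black
auth black
utils gray
  ast gray
    ast→db: db black — skip
    ast→opt: opt black — skip
  ast black
  parser gray
    parser→cfg: cfg black — skip
    io gray
      io→ast: ast black — skip
    io black
    parser→opt: opt black — skip
  parser black
  utils→opt: opt black — skip
  ui gray
    ui→lexer: lexer black — skip
  ui black
  utils→cache: cache black — skip
utils black
sched gray
  sched→ast: ast black — skip
  sched→cfg: cfg black — skip
  sched→auth: auth black — skip
  sched→utils: utils black — skip
  sched→cache: cache black — skip
  sched→db: db black — skip
sched black
Every edge goes to a white or black vertex — no back edge, so the graph is acyclic.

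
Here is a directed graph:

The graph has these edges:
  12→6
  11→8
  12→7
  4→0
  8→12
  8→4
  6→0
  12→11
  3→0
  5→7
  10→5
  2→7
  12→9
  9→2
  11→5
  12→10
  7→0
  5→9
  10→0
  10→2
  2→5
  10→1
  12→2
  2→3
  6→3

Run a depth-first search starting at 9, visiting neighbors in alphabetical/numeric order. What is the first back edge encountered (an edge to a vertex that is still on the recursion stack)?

5→9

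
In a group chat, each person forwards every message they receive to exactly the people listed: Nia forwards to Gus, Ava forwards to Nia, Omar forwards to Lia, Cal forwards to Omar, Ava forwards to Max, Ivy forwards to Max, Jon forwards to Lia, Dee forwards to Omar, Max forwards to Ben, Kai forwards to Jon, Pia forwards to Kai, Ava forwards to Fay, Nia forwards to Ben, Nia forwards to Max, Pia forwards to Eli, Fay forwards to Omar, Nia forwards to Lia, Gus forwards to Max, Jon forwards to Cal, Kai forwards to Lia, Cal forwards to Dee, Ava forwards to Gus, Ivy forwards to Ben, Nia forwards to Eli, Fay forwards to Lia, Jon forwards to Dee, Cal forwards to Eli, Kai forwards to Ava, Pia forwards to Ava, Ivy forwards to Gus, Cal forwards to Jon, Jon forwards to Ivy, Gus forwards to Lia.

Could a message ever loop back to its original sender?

Yes

DFS with white/gray/black marking, starting from Ben:
Ben gray
Ben black
Pia gray
  Ava gray
    Nia gray
      Max gray
        Max→Ben: Ben black — skip
      Max black
      Lia gray
      Lia black
      Gus gray
        Gus→Lia: Lia black — skip
        Gus→Max: Max black — skip
      Gus black
      Nia→Ben: Ben black — skip
      Eli gray
      Eli black
    Nia black
    Fay gray
      Fay→Lia: Lia black — skip
      Omar gray
        Omar→Lia: Lia black — skip
      Omar black
    Fay black
    Ava→Gus: Gus black — skip
    Ava→Max: Max black — skip
  Ava black
  Kai gray
    Kai→Lia: Lia black — skip
    Kai→Ava: Ava black — skip
    Jon gray
      Cal gray
        Cal→Eli: Eli black — skip
        Dee gray
          Dee→Omar: Omar black — skip
        Dee black
        Cal→Jon: Jon is gray → back edge
Back edge found, so a cycle exists: Jon → Cal → Jon.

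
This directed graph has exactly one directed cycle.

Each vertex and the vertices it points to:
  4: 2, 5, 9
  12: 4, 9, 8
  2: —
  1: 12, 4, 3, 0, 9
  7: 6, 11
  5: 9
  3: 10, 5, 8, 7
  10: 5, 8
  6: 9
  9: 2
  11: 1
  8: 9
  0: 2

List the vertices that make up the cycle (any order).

DFS with gray/black marking from 1:
1 gray
  12 gray
    4 gray
      2 gray
      2 black
      5 gray
        9 gray
          9→2: 2 black — skip
        9 black
      5 black
      4→9: 9 black — skip
    4 black
    12→9: 9 black — skip
    8 gray
      8→9: 9 black — skip
    8 black
  12 black
  1→4: 4 black — skip
  3 gray
    10 gray
      10→5: 5 black — skip
      10→8: 8 black — skip
    10 black
    3→5: 5 black — skip
    3→8: 8 black — skip
    7 gray
      6 gray
        6→9: 9 black — skip
      6 black
      11 gray
        11→1: 1 is gray → back edge
Back edge closes the cycle 1 → 3 → 7 → 11 → 1; its vertices are {1, 3, 7, 11}.

1, 3, 7, 11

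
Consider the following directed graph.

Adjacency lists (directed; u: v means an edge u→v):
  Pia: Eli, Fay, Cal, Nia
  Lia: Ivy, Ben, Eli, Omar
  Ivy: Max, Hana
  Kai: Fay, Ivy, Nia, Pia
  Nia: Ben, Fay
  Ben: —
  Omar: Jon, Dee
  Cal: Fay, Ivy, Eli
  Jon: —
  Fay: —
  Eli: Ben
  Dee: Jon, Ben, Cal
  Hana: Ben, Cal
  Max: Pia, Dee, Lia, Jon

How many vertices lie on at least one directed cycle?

A vertex is on a directed cycle iff it belongs to a strongly connected component of size ≥ 2 (or has a self-loop).
The vertices on cycles are {Cal, Dee, Ivy, Lia, Max, Pia, Hana, Omar} — 8 in total.

8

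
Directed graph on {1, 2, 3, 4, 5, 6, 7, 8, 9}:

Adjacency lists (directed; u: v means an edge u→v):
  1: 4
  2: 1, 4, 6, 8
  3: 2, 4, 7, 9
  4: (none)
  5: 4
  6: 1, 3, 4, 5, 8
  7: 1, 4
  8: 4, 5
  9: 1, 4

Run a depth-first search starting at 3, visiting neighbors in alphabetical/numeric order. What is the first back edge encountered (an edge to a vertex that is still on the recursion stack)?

DFS from 3 (visiting neighbors in alphabetical/numeric order); mark gray on enter, black on exit:
3 gray
  2 gray
    1 gray
      4 gray
      4 black
    1 black
    2→4: 4 black — skip
    6 gray
      6→1: 1 black — skip
      6→3: 3 is gray → back edge
First back edge: 6 → 3.

6→3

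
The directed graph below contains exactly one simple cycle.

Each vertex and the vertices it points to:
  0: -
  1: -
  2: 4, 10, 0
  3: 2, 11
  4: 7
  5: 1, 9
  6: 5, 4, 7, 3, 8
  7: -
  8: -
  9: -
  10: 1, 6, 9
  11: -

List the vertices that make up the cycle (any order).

DFS with gray/black marking from 3:
3 gray
  2 gray
    4 gray
      7 gray
      7 black
    4 black
    10 gray
      1 gray
      1 black
      6 gray
        5 gray
          5→1: 1 black — skip
          9 gray
          9 black
        5 black
        6→4: 4 black — skip
        6→7: 7 black — skip
        6→3: 3 is gray → back edge
Back edge closes the cycle 3 → 2 → 10 → 6 → 3; its vertices are {2, 3, 6, 10}.

2, 3, 6, 10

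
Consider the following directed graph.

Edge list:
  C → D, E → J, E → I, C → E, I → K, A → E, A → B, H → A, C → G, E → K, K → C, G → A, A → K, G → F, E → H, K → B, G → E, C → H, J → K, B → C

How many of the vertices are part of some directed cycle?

9

A vertex is on a directed cycle iff it belongs to a strongly connected component of size ≥ 2 (or has a self-loop).
The vertices on cycles are {A, B, C, E, G, H, I, J, K} — 9 in total.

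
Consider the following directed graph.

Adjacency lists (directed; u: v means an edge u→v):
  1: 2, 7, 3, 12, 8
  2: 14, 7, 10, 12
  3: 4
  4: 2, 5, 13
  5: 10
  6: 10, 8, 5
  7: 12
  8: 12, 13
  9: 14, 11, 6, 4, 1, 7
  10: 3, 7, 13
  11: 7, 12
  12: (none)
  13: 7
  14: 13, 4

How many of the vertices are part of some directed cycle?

A vertex is on a directed cycle iff it belongs to a strongly connected component of size ≥ 2 (or has a self-loop).
The vertices on cycles are {2, 3, 4, 5, 10, 14} — 6 in total.

6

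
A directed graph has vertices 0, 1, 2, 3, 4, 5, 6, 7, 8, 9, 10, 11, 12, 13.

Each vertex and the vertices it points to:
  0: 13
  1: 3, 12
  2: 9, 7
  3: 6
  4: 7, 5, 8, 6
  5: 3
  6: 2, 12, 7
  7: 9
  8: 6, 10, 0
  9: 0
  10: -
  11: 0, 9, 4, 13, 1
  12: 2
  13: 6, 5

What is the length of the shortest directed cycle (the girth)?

For each vertex v, BFS finds the shortest path from v back to v.
The shortest such closed walk is 13 → 6 → 7 → 9 → 0 → 13, length 5.

5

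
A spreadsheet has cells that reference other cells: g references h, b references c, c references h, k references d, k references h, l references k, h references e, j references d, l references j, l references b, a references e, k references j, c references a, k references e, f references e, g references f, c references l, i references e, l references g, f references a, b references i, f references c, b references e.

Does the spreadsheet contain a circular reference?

Yes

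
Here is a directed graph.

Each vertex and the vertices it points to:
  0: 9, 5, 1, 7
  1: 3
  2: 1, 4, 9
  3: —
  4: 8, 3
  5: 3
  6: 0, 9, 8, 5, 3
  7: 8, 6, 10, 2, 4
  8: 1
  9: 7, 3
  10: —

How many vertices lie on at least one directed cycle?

5

A vertex is on a directed cycle iff it belongs to a strongly connected component of size ≥ 2 (or has a self-loop).
The vertices on cycles are {0, 2, 6, 7, 9} — 5 in total.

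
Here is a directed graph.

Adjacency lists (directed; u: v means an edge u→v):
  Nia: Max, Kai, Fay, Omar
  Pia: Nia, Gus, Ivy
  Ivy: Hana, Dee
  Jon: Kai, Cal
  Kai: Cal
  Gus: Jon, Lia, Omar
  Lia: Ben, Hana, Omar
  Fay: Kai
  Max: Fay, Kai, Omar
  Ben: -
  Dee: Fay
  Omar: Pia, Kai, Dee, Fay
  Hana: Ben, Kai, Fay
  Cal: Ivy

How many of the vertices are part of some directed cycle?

12

A vertex is on a directed cycle iff it belongs to a strongly connected component of size ≥ 2 (or has a self-loop).
The vertices on cycles are {Cal, Dee, Fay, Gus, Ivy, Kai, Lia, Max, Nia, Pia, Hana, Omar} — 12 in total.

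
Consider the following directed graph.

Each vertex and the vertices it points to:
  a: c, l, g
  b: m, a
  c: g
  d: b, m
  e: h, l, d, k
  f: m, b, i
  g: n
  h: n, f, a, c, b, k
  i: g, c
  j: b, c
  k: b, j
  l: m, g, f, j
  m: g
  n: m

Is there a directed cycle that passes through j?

Yes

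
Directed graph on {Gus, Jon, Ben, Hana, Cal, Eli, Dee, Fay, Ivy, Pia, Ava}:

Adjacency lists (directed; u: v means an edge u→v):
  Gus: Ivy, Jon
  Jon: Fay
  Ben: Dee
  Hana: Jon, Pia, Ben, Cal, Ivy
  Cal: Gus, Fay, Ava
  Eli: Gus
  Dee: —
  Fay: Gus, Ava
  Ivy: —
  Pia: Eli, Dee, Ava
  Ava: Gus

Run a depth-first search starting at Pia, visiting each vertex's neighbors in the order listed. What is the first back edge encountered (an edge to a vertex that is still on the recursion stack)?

Fay->Gus

DFS from Pia (visiting each vertex's neighbors in the order listed); mark gray on enter, black on exit:
Pia gray
  Eli gray
    Gus gray
      Ivy gray
      Ivy black
      Jon gray
        Fay gray
          Fay→Gus: Gus is gray → back edge
First back edge: Fay → Gus.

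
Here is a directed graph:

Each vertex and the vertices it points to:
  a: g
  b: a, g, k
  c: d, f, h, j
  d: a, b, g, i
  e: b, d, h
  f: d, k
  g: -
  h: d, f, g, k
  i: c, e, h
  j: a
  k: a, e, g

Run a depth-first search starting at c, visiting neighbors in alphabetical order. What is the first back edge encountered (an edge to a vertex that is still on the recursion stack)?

e->b

DFS from c (visiting neighbors in alphabetical order); mark gray on enter, black on exit:
c gray
  d gray
    a gray
      g gray
      g black
    a black
    b gray
      b→a: a black — skip
      b→g: g black — skip
      k gray
        k→a: a black — skip
        e gray
          e→b: b is gray → back edge
First back edge: e → b.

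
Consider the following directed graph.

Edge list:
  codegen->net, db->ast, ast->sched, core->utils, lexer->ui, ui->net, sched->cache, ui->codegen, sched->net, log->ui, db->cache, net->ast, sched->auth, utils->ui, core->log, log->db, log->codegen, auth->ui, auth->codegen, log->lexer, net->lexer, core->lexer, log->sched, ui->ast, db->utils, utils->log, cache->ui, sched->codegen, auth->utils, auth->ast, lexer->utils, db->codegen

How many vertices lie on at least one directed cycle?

A vertex is on a directed cycle iff it belongs to a strongly connected component of size ≥ 2 (or has a self-loop).
The vertices on cycles are {db, ui, ast, log, net, auth, cache, lexer, sched, utils, codegen} — 11 in total.

11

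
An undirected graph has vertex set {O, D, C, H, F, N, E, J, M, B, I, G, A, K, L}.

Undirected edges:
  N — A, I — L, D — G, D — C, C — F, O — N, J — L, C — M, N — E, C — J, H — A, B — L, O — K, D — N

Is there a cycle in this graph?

No

DFS, tracking each vertex's parent; an edge to a visited non-parent vertex closes a cycle.
Start from E:
visit E (parent –)
  visit N (parent E)
    visit O (parent N)
      visit K (parent O)
        K–O: parent, skip
      O–N: parent, skip
    N–E: parent, skip
    visit D (parent N)
      visit G (parent D)
        G–D: parent, skip
      D–N: parent, skip
      visit C (parent D)
        C–D: parent, skip
        visit F (parent C)
          F–C: parent, skip
        visit M (parent C)
          M–C: parent, skip
        visit J (parent C)
          J–C: parent, skip
          visit L (parent J)
            visit B (parent L)
              B–L: parent, skip
            L–J: parent, skip
            visit I (parent L)
              I–L: parent, skip
    visit A (parent N)
      visit H (parent A)
        H–A: parent, skip
      A–N: parent, skip
No non-parent visited neighbor found — the graph is a forest.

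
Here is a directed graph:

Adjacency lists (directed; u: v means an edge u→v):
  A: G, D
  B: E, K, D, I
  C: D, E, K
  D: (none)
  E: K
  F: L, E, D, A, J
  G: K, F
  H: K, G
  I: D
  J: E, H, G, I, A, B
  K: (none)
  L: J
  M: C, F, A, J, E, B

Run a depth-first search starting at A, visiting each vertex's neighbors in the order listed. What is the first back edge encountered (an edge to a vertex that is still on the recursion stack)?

DFS from A (visiting each vertex's neighbors in the order listed); mark gray on enter, black on exit:
A gray
  G gray
    K gray
    K black
    F gray
      L gray
        J gray
          E gray
            E→K: K black — skip
          E black
          H gray
            H→K: K black — skip
            H→G: G is gray → back edge
First back edge: H → G.

H->G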